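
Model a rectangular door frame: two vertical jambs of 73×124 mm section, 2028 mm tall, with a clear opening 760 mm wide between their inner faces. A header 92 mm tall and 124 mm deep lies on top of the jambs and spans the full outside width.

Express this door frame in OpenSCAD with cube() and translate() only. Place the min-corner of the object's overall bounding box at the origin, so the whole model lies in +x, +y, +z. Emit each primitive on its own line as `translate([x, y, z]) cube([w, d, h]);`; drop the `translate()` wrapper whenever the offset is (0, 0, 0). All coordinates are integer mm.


cube([73, 124, 2028]);
translate([833, 0, 0]) cube([73, 124, 2028]);
translate([0, 0, 2028]) cube([906, 124, 92]);


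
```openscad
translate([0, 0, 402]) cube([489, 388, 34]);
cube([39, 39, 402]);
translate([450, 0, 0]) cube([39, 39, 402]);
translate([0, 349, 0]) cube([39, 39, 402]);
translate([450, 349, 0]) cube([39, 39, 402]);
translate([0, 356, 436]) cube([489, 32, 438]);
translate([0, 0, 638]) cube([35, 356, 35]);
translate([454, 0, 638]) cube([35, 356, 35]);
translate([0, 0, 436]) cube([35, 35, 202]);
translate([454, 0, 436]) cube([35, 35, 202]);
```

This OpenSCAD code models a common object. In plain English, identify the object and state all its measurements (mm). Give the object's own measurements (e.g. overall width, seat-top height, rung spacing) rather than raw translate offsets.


A chair. The seat is a 489×388×34 mm slab with its top at z = 436 mm, on four 39×39 mm corner legs (flush with the seat edges, standing on z = 0). A flat backrest 32 mm thick, 438 mm tall, spans the full seat width and rises from the seat top along its +y edge, rear face flush with the rear of the seat. Two armrests of 35×35 mm section run along each side from the seat's front edge to the front of the backrest, top faces 237 mm above the seat top and outer faces flush with the seat's x-edges; a 35×35 mm post under the front of each armrest stands on the seat at the front corner.


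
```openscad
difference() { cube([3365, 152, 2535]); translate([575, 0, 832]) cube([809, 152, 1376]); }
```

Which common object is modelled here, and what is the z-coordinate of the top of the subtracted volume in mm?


A wall with a window opening. The window head height is 2208 mm.

A wall with a rectangular opening subtracted — a window. Sill at z = 832, opening 1376 mm tall, so the head is at 832 + 1376 = 2208 mm.


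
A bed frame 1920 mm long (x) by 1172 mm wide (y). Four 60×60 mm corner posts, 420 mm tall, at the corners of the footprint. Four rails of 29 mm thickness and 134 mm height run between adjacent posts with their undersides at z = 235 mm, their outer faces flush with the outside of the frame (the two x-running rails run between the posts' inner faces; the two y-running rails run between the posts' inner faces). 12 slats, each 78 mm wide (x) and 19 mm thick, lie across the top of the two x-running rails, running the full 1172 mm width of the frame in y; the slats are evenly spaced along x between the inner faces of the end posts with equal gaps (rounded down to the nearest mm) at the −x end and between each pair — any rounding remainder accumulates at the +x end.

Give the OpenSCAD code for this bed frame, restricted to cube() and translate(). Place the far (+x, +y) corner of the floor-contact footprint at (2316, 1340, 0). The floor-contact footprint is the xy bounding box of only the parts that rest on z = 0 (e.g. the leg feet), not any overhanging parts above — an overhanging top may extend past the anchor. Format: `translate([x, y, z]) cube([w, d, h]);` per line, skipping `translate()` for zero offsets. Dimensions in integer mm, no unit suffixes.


translate([396, 168, 0]) cube([60, 60, 420]);
translate([396, 1280, 0]) cube([60, 60, 420]);
translate([2256, 168, 0]) cube([60, 60, 420]);
translate([2256, 1280, 0]) cube([60, 60, 420]);
translate([456, 168, 235]) cube([1800, 29, 134]);
translate([456, 1311, 235]) cube([1800, 29, 134]);
translate([396, 228, 235]) cube([29, 1052, 134]);
translate([2287, 228, 235]) cube([29, 1052, 134]);
translate([522, 168, 369]) cube([78, 1172, 19]);
translate([666, 168, 369]) cube([78, 1172, 19]);
translate([810, 168, 369]) cube([78, 1172, 19]);
translate([954, 168, 369]) cube([78, 1172, 19]);
translate([1098, 168, 369]) cube([78, 1172, 19]);
translate([1242, 168, 369]) cube([78, 1172, 19]);
translate([1386, 168, 369]) cube([78, 1172, 19]);
translate([1530, 168, 369]) cube([78, 1172, 19]);
translate([1674, 168, 369]) cube([78, 1172, 19]);
translate([1818, 168, 369]) cube([78, 1172, 19]);
translate([1962, 168, 369]) cube([78, 1172, 19]);
translate([2106, 168, 369]) cube([78, 1172, 19]);


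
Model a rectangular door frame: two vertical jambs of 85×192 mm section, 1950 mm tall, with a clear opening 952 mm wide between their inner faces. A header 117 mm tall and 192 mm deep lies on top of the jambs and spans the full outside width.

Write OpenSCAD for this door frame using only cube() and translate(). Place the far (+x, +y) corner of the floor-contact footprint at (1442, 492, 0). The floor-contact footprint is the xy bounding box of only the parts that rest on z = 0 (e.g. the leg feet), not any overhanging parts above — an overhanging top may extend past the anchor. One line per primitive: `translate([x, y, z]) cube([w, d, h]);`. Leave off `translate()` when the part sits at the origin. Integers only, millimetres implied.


translate([320, 300, 0]) cube([85, 192, 1950]);
translate([1357, 300, 0]) cube([85, 192, 1950]);
translate([320, 300, 1950]) cube([1122, 192, 117]);


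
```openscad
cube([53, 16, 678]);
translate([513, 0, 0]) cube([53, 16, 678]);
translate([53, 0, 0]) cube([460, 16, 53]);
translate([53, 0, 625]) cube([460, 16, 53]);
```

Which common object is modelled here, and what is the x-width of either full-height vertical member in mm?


A picture frame. The border width is 53 mm.

Four thin pieces enclosing a rectangular opening — a picture frame. The two full-height stiles are 678 mm tall; the top rail sits at z = 625 and is 53 mm tall, so the border above the opening is 678 − 625 = 53 mm, matching the stile x-width.


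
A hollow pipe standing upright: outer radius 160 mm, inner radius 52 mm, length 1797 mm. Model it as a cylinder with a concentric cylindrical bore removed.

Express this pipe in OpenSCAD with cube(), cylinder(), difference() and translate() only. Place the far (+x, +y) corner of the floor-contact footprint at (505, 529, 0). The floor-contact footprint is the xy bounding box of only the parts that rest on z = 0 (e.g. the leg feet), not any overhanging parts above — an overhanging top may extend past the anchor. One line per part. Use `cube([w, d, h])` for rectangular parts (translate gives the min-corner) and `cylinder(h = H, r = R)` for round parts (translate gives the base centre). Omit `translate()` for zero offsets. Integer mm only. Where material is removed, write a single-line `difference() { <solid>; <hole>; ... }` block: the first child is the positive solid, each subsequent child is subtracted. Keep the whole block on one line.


difference() { translate([345, 369, 0]) cylinder(h = 1797, r = 160); translate([345, 369, 0]) cylinder(h = 1797, r = 52); }


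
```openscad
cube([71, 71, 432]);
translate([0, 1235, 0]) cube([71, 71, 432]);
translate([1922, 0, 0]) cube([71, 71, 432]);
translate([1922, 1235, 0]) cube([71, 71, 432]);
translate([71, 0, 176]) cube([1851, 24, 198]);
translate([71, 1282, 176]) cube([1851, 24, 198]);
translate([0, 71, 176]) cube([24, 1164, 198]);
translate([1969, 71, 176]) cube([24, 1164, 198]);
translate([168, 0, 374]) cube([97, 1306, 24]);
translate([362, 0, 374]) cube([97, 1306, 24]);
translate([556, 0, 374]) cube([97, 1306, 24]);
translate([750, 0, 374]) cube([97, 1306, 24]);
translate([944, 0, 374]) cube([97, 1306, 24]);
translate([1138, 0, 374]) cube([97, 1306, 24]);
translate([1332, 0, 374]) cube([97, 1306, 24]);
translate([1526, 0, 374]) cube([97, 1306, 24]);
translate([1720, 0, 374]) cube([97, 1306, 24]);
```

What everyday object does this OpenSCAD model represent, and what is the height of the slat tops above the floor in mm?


A bed frame. The slat-top height is 398 mm.

Four posts, four rails, and a row of slats — a bed frame. Slats sit on the rails at z = 176 + 198 = 374; with slat thickness 24, the top is 398 mm.


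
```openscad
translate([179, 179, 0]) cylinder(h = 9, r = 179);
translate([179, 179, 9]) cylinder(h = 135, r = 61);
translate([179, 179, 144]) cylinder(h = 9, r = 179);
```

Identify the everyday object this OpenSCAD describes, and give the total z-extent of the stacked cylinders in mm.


A spool. The overall height is 153 mm.

Three coaxial cylinders, large–small–large — a spool. Two 9 mm flanges and a 135 mm core give 9 + 135 + 9 = 153 mm.


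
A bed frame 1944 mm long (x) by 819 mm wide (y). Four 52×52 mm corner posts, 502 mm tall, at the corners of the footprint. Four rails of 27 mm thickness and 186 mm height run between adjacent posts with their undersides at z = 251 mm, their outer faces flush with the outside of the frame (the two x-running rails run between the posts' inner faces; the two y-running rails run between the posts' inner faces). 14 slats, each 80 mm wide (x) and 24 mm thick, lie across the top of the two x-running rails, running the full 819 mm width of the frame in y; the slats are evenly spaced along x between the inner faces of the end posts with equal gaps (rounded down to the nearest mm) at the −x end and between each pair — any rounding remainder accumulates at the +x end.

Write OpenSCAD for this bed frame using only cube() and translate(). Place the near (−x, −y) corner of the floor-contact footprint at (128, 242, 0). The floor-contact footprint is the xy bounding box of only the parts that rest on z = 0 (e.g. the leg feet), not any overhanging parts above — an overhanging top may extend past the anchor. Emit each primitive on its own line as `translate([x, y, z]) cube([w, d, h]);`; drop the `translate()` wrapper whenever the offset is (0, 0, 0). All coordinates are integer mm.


translate([128, 242, 0]) cube([52, 52, 502]);
translate([128, 1009, 0]) cube([52, 52, 502]);
translate([2020, 242, 0]) cube([52, 52, 502]);
translate([2020, 1009, 0]) cube([52, 52, 502]);
translate([180, 242, 251]) cube([1840, 27, 186]);
translate([180, 1034, 251]) cube([1840, 27, 186]);
translate([128, 294, 251]) cube([27, 715, 186]);
translate([2045, 294, 251]) cube([27, 715, 186]);
translate([228, 242, 437]) cube([80, 819, 24]);
translate([356, 242, 437]) cube([80, 819, 24]);
translate([484, 242, 437]) cube([80, 819, 24]);
translate([612, 242, 437]) cube([80, 819, 24]);
translate([740, 242, 437]) cube([80, 819, 24]);
translate([868, 242, 437]) cube([80, 819, 24]);
translate([996, 242, 437]) cube([80, 819, 24]);
translate([1124, 242, 437]) cube([80, 819, 24]);
translate([1252, 242, 437]) cube([80, 819, 24]);
translate([1380, 242, 437]) cube([80, 819, 24]);
translate([1508, 242, 437]) cube([80, 819, 24]);
translate([1636, 242, 437]) cube([80, 819, 24]);
translate([1764, 242, 437]) cube([80, 819, 24]);
translate([1892, 242, 437]) cube([80, 819, 24]);


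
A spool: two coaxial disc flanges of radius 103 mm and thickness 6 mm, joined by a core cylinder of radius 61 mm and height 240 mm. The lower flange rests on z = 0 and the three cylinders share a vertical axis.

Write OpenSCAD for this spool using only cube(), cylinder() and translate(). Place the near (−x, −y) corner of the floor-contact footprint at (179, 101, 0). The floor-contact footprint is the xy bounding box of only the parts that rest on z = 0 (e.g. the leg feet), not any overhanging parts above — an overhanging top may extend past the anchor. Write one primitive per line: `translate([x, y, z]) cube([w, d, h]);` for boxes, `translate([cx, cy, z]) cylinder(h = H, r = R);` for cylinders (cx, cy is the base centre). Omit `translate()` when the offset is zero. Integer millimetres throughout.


translate([282, 204, 0]) cylinder(h = 6, r = 103);
translate([282, 204, 6]) cylinder(h = 240, r = 61);
translate([282, 204, 246]) cylinder(h = 6, r = 103);


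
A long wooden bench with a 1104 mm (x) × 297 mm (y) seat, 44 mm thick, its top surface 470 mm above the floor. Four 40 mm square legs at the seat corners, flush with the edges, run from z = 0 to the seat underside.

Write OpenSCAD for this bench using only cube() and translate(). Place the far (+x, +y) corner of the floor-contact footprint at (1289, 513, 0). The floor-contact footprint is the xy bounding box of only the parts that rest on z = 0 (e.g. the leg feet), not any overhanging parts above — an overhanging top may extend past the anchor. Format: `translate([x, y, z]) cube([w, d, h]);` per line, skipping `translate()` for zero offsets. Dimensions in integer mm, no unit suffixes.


translate([185, 216, 426]) cube([1104, 297, 44]);
translate([185, 216, 0]) cube([40, 40, 426]);
translate([185, 473, 0]) cube([40, 40, 426]);
translate([1249, 216, 0]) cube([40, 40, 426]);
translate([1249, 473, 0]) cube([40, 40, 426]);


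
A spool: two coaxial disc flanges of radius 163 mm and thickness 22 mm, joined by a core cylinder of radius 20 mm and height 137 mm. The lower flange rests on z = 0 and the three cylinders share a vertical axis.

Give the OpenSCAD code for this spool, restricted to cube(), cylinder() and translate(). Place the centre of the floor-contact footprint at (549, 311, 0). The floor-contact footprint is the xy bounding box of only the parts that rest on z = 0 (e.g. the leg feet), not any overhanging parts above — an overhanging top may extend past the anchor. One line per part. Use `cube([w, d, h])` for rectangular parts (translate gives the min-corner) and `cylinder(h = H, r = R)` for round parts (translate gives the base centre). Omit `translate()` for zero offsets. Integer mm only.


translate([549, 311, 0]) cylinder(h = 22, r = 163);
translate([549, 311, 22]) cylinder(h = 137, r = 20);
translate([549, 311, 159]) cylinder(h = 22, r = 163);


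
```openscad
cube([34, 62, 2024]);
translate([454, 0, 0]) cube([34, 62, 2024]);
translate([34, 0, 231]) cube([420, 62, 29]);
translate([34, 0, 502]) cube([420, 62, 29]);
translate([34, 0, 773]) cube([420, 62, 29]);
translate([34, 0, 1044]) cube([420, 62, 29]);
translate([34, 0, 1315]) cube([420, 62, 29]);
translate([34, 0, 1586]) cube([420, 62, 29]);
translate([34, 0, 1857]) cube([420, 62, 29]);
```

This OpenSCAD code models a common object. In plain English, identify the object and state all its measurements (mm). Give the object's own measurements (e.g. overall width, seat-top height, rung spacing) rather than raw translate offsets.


A straight ladder. Two 34×62 mm vertical rails, 2024 mm tall, stand 488 mm apart (outside-to-outside) with their front faces coplanar on the −y side. 7 rungs, each 62 mm deep and 29 mm tall, span between the inner faces of the rails, front faces flush with the rails. The lowest rung's underside is at z = 231 mm and rungs are spaced 271 mm apart (underside to underside).


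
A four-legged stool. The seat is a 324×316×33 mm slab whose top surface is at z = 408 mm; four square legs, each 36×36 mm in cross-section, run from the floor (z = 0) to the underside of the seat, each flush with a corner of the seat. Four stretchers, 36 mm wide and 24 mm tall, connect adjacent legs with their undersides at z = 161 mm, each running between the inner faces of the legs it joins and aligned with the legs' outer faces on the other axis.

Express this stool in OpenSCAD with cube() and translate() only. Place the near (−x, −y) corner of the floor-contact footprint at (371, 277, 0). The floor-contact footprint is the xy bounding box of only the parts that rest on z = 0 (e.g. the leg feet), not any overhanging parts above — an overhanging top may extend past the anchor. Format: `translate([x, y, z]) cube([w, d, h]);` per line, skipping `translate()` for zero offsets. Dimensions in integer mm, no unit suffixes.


// leg_h = 408 - 33 = 375
// stretcher span = 324 - 2*36 = 252
translate([371, 277, 375]) cube([324, 316, 33]);
translate([371, 277, 0]) cube([36, 36, 375]);
translate([659, 277, 0]) cube([36, 36, 375]);
translate([371, 557, 0]) cube([36, 36, 375]);
translate([659, 557, 0]) cube([36, 36, 375]);
translate([407, 277, 161]) cube([252, 36, 24]);
translate([407, 557, 161]) cube([252, 36, 24]);
translate([371, 313, 161]) cube([36, 244, 24]);
translate([659, 313, 161]) cube([36, 244, 24]);


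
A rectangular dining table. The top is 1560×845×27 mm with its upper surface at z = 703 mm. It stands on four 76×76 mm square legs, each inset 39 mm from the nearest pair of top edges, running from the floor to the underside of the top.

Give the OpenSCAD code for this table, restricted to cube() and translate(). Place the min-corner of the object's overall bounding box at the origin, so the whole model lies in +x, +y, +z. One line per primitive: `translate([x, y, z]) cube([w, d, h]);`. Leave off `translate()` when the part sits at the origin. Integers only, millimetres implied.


translate([0, 0, 676]) cube([1560, 845, 27]);
translate([39, 39, 0]) cube([76, 76, 676]);
translate([1445, 39, 0]) cube([76, 76, 676]);
translate([39, 730, 0]) cube([76, 76, 676]);
translate([1445, 730, 0]) cube([76, 76, 676]);


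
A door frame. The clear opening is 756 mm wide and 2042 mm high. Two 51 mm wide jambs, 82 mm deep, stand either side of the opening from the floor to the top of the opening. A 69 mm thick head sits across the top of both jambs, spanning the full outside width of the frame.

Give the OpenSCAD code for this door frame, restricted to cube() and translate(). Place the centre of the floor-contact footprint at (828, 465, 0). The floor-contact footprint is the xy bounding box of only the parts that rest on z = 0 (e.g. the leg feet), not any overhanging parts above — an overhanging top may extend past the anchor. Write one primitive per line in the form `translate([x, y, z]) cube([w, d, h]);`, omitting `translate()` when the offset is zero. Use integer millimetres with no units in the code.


translate([399, 424, 0]) cube([51, 82, 2042]);
translate([1206, 424, 0]) cube([51, 82, 2042]);
translate([399, 424, 2042]) cube([858, 82, 69]);


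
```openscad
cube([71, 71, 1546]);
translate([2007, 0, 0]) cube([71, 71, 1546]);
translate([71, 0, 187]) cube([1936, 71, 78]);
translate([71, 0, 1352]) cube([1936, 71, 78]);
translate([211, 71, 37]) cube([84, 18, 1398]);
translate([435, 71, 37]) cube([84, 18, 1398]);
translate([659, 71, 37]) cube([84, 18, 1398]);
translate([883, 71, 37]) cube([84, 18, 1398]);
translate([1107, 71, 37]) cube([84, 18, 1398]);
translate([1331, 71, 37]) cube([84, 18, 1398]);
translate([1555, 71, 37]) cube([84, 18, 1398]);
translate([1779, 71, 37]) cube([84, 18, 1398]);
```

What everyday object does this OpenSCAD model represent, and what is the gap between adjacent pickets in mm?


A fence section. The picket gap is 140 mm.

Two posts, two rails, 8 pickets — a fence section. Span 1936 mm holds 8 pickets of 84 mm with 9 equal gaps: ⌊(1936 − 8·84) / 9⌋ = 140 mm.


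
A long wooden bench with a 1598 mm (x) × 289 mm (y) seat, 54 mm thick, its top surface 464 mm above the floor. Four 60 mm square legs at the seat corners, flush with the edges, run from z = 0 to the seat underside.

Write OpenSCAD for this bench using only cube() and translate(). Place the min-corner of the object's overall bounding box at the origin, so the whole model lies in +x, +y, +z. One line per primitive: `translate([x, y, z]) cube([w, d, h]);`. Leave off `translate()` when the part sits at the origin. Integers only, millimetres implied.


translate([0, 0, 410]) cube([1598, 289, 54]);
cube([60, 60, 410]);
translate([0, 229, 0]) cube([60, 60, 410]);
translate([1538, 0, 0]) cube([60, 60, 410]);
translate([1538, 229, 0]) cube([60, 60, 410]);


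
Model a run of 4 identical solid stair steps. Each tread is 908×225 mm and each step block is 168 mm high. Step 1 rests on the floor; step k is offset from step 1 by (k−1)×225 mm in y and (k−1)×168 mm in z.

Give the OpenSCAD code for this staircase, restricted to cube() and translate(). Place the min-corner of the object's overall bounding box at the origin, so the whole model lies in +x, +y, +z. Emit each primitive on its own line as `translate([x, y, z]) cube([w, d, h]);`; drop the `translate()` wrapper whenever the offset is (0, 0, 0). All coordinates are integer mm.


cube([908, 225, 168]);
translate([0, 225, 168]) cube([908, 225, 168]);
translate([0, 450, 336]) cube([908, 225, 168]);
translate([0, 675, 504]) cube([908, 225, 168]);


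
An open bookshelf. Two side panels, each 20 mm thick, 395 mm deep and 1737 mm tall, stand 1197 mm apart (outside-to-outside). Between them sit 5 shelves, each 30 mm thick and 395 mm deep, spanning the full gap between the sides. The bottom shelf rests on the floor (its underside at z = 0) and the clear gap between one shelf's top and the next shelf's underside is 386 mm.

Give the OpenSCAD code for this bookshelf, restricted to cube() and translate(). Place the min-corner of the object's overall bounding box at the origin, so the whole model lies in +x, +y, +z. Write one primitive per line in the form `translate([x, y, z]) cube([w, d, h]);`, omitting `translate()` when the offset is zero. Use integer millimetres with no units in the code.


cube([20, 395, 1737]);
translate([1177, 0, 0]) cube([20, 395, 1737]);
translate([20, 0, 0]) cube([1157, 395, 30]);
translate([20, 0, 416]) cube([1157, 395, 30]);
translate([20, 0, 832]) cube([1157, 395, 30]);
translate([20, 0, 1248]) cube([1157, 395, 30]);
translate([20, 0, 1664]) cube([1157, 395, 30]);


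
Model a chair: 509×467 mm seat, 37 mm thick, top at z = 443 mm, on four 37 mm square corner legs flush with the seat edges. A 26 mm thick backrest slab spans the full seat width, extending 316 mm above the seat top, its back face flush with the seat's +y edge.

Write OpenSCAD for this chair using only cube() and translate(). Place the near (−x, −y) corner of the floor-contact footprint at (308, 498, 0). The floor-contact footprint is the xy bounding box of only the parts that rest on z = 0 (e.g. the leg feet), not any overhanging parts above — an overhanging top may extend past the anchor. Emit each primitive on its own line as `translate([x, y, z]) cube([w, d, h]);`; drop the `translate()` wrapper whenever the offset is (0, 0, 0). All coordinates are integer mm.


translate([308, 498, 406]) cube([509, 467, 37]);
translate([308, 498, 0]) cube([37, 37, 406]);
translate([780, 498, 0]) cube([37, 37, 406]);
translate([308, 928, 0]) cube([37, 37, 406]);
translate([780, 928, 0]) cube([37, 37, 406]);
translate([308, 939, 443]) cube([509, 26, 316]);


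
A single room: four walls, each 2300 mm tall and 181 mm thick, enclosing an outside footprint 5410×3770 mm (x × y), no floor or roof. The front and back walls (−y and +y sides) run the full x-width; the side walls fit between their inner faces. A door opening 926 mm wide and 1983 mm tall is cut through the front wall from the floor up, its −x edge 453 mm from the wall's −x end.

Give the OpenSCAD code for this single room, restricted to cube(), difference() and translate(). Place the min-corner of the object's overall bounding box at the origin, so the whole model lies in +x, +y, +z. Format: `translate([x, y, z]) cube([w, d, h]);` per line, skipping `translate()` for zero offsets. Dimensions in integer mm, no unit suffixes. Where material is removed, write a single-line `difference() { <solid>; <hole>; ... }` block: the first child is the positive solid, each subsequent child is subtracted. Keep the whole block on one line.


difference() { cube([5410, 181, 2300]); translate([453, 0, 0]) cube([926, 181, 1983]); }
translate([0, 3589, 0]) cube([5410, 181, 2300]);
translate([0, 181, 0]) cube([181, 3408, 2300]);
translate([5229, 181, 0]) cube([181, 3408, 2300]);


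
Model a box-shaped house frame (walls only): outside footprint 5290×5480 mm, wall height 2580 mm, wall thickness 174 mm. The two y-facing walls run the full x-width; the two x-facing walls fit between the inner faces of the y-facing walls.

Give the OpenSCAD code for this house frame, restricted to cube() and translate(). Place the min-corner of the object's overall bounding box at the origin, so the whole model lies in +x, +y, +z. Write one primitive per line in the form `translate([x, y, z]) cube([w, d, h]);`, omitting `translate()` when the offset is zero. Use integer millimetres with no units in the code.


cube([5290, 174, 2580]);
translate([0, 5306, 0]) cube([5290, 174, 2580]);
translate([0, 174, 0]) cube([174, 5132, 2580]);
translate([5116, 174, 0]) cube([174, 5132, 2580]);


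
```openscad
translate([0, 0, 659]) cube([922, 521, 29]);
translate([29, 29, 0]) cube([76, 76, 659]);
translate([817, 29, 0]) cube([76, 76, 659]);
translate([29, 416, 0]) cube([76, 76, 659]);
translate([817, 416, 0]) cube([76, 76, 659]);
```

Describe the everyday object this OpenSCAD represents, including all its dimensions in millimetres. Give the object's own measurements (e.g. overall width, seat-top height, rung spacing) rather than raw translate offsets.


A table: top 922 mm (x) × 521 mm (y), 29 mm thick, upper face at z = 688 mm, on four 76×76 mm square legs, each inset 29 mm from the nearest pair of top edges from z = 0 to the bottom of the top.


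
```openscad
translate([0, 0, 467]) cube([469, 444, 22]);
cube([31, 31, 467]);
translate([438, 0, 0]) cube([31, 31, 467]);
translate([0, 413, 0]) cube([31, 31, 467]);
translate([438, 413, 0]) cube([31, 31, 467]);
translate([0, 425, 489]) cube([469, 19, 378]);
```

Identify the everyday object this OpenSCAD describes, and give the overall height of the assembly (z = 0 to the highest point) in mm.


A chair. The overall height is 867 mm.

A slab on four corner posts with a tall panel at the back — a chair. The seat slab sits at z = 467 with thickness 22, and the 378 mm backrest starts at the seat top, so the overall height is 467 + 22 + 378 = 867 mm.


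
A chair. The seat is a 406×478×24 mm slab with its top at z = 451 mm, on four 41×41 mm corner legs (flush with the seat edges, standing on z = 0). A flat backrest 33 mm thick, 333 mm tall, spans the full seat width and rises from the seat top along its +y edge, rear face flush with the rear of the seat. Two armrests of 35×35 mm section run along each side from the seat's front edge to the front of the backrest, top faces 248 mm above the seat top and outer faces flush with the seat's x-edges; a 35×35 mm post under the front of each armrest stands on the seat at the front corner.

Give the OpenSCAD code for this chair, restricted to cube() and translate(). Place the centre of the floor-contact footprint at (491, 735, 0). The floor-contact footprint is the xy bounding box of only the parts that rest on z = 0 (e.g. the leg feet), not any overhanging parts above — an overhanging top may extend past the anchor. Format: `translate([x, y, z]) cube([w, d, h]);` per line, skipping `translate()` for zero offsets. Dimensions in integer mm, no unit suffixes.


translate([288, 496, 427]) cube([406, 478, 24]);
translate([288, 496, 0]) cube([41, 41, 427]);
translate([653, 496, 0]) cube([41, 41, 427]);
translate([288, 933, 0]) cube([41, 41, 427]);
translate([653, 933, 0]) cube([41, 41, 427]);
translate([288, 941, 451]) cube([406, 33, 333]);
translate([288, 496, 664]) cube([35, 445, 35]);
translate([659, 496, 664]) cube([35, 445, 35]);
translate([288, 496, 451]) cube([35, 35, 213]);
translate([659, 496, 451]) cube([35, 35, 213]);


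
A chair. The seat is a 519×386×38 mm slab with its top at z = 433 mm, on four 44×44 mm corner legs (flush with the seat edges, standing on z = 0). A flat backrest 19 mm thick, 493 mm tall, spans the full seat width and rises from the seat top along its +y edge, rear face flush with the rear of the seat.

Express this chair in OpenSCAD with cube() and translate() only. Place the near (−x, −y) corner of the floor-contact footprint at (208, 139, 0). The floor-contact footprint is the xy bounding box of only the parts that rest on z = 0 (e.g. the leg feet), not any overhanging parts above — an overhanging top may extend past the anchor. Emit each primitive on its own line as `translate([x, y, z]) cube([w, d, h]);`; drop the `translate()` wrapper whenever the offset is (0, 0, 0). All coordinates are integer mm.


translate([208, 139, 395]) cube([519, 386, 38]);
translate([208, 139, 0]) cube([44, 44, 395]);
translate([683, 139, 0]) cube([44, 44, 395]);
translate([208, 481, 0]) cube([44, 44, 395]);
translate([683, 481, 0]) cube([44, 44, 395]);
translate([208, 506, 433]) cube([519, 19, 493]);


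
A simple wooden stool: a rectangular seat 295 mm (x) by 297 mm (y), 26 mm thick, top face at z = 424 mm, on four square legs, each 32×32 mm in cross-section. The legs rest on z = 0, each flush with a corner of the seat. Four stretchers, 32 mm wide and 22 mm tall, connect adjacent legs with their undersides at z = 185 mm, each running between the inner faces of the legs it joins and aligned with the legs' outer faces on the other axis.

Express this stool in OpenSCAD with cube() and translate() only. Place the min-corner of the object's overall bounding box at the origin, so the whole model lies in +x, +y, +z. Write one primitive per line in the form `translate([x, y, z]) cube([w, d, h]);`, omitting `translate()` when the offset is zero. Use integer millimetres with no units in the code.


// leg_h = 424 - 26 = 398
// stretcher span = 295 - 2*32 = 231
translate([0, 0, 398]) cube([295, 297, 26]);
cube([32, 32, 398]);
translate([263, 0, 0]) cube([32, 32, 398]);
translate([0, 265, 0]) cube([32, 32, 398]);
translate([263, 265, 0]) cube([32, 32, 398]);
translate([32, 0, 185]) cube([231, 32, 22]);
translate([32, 265, 185]) cube([231, 32, 22]);
translate([0, 32, 185]) cube([32, 233, 22]);
translate([263, 32, 185]) cube([32, 233, 22]);


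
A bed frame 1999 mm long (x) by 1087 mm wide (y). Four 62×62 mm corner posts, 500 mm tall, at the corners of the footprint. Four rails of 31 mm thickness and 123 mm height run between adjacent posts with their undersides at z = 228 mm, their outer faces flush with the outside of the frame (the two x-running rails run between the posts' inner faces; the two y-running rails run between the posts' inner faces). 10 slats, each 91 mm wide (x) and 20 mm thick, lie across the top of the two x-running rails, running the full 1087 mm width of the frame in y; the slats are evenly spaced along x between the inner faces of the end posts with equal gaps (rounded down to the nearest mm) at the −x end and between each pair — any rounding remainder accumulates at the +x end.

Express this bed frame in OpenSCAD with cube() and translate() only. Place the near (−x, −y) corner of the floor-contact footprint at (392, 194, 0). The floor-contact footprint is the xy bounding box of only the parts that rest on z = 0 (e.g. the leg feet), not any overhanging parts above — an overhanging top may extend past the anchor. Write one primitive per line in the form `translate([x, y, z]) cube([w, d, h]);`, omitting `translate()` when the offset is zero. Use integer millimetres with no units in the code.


translate([392, 194, 0]) cube([62, 62, 500]);
translate([392, 1219, 0]) cube([62, 62, 500]);
translate([2329, 194, 0]) cube([62, 62, 500]);
translate([2329, 1219, 0]) cube([62, 62, 500]);
translate([454, 194, 228]) cube([1875, 31, 123]);
translate([454, 1250, 228]) cube([1875, 31, 123]);
translate([392, 256, 228]) cube([31, 963, 123]);
translate([2360, 256, 228]) cube([31, 963, 123]);
translate([541, 194, 351]) cube([91, 1087, 20]);
translate([719, 194, 351]) cube([91, 1087, 20]);
translate([897, 194, 351]) cube([91, 1087, 20]);
translate([1075, 194, 351]) cube([91, 1087, 20]);
translate([1253, 194, 351]) cube([91, 1087, 20]);
translate([1431, 194, 351]) cube([91, 1087, 20]);
translate([1609, 194, 351]) cube([91, 1087, 20]);
translate([1787, 194, 351]) cube([91, 1087, 20]);
translate([1965, 194, 351]) cube([91, 1087, 20]);
translate([2143, 194, 351]) cube([91, 1087, 20]);


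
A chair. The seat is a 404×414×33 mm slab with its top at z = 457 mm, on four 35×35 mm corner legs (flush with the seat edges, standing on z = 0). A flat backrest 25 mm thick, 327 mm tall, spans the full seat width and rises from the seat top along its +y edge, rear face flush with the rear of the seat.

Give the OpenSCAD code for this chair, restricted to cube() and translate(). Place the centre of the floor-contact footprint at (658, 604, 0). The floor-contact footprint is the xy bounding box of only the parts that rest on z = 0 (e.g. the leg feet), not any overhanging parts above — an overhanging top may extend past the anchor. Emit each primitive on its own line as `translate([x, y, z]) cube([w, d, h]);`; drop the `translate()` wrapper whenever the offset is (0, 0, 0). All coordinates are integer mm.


translate([456, 397, 424]) cube([404, 414, 33]);
translate([456, 397, 0]) cube([35, 35, 424]);
translate([825, 397, 0]) cube([35, 35, 424]);
translate([456, 776, 0]) cube([35, 35, 424]);
translate([825, 776, 0]) cube([35, 35, 424]);
translate([456, 786, 457]) cube([404, 25, 327]);


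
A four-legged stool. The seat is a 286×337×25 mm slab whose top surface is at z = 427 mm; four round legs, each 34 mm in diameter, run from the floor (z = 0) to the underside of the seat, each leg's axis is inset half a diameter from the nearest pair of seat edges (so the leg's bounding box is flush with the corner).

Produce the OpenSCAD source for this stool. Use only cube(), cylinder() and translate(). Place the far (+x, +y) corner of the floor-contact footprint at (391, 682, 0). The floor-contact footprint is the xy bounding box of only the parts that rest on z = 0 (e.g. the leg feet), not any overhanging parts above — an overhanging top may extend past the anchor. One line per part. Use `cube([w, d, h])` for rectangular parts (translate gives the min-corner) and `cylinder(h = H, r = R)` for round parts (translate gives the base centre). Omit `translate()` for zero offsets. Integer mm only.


translate([105, 345, 402]) cube([286, 337, 25]);
translate([122, 362, 0]) cylinder(h = 402, r = 17);
translate([374, 362, 0]) cylinder(h = 402, r = 17);
translate([122, 665, 0]) cylinder(h = 402, r = 17);
translate([374, 665, 0]) cylinder(h = 402, r = 17);


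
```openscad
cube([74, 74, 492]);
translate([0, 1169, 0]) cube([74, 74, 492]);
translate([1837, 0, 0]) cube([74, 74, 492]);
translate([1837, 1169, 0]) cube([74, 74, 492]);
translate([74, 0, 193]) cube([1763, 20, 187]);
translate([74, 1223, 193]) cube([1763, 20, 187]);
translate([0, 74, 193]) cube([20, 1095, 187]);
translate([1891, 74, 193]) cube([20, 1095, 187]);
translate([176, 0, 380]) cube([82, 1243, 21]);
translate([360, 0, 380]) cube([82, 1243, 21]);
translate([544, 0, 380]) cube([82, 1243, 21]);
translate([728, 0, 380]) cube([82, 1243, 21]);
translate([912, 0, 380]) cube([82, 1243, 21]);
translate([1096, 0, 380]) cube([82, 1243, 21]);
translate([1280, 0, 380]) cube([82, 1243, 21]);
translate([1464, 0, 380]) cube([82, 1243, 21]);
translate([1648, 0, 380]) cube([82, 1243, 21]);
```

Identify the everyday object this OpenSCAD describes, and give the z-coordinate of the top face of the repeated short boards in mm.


A bed frame. The slat-top height is 401 mm.

Four posts, four rails, and a row of slats — a bed frame. Slats sit on the rails at z = 193 + 187 = 380; with slat thickness 21, the top is 401 mm.


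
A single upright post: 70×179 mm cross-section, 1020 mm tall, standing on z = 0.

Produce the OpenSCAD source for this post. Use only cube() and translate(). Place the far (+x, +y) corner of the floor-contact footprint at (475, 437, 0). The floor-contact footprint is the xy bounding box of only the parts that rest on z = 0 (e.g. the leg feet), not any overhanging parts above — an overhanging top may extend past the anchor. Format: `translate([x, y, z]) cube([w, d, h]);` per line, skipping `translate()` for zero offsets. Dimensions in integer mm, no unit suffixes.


translate([405, 258, 0]) cube([70, 179, 1020]);


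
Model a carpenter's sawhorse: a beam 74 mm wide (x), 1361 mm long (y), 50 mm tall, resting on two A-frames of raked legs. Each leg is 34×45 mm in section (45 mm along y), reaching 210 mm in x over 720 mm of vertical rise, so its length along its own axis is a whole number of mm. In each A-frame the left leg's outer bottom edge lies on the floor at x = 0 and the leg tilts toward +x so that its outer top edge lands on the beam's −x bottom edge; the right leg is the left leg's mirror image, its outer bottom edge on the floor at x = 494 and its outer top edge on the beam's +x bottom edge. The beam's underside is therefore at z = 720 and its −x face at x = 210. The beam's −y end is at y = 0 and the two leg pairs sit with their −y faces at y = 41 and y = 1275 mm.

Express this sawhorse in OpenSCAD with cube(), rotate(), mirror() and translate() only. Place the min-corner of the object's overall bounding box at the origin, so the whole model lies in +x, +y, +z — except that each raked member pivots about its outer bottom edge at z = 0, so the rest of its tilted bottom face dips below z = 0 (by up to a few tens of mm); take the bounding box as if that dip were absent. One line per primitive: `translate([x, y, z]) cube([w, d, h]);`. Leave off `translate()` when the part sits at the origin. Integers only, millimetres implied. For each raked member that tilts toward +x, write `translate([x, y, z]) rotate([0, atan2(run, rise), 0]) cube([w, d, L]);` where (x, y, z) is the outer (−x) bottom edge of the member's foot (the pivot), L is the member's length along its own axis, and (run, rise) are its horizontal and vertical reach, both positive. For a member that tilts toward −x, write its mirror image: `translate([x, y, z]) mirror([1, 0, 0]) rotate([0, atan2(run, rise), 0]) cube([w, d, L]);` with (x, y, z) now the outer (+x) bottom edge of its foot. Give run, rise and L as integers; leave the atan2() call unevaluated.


// leg length = √(210² + 720²) = 750
// right-leg outer foot x = 2·210 + 74 = 494
// beam min-corner = (210, 0, 720)
translate([210, 0, 720]) cube([74, 1361, 50]);
translate([0, 41, 0]) rotate([0, atan2(210, 720), 0]) cube([34, 45, 750]);
translate([494, 41, 0]) mirror([1, 0, 0]) rotate([0, atan2(210, 720), 0]) cube([34, 45, 750]);
translate([0, 1275, 0]) rotate([0, atan2(210, 720), 0]) cube([34, 45, 750]);
translate([494, 1275, 0]) mirror([1, 0, 0]) rotate([0, atan2(210, 720), 0]) cube([34, 45, 750]);


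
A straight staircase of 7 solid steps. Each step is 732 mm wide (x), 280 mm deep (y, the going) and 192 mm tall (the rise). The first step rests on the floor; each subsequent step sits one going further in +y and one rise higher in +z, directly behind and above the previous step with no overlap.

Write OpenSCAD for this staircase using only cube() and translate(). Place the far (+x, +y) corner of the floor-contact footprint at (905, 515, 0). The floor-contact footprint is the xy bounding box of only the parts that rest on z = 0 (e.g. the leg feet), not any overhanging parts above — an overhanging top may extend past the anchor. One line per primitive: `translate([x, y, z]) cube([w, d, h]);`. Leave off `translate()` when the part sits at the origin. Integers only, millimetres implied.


translate([173, 235, 0]) cube([732, 280, 192]);
translate([173, 515, 192]) cube([732, 280, 192]);
translate([173, 795, 384]) cube([732, 280, 192]);
translate([173, 1075, 576]) cube([732, 280, 192]);
translate([173, 1355, 768]) cube([732, 280, 192]);
translate([173, 1635, 960]) cube([732, 280, 192]);
translate([173, 1915, 1152]) cube([732, 280, 192]);


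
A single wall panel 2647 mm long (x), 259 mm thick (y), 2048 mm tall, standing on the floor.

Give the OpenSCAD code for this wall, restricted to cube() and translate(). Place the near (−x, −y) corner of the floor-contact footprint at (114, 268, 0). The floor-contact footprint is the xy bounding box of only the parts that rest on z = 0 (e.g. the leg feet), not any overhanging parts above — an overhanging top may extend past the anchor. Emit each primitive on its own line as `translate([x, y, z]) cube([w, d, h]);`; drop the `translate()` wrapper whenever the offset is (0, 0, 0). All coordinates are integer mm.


translate([114, 268, 0]) cube([2647, 259, 2048]);
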